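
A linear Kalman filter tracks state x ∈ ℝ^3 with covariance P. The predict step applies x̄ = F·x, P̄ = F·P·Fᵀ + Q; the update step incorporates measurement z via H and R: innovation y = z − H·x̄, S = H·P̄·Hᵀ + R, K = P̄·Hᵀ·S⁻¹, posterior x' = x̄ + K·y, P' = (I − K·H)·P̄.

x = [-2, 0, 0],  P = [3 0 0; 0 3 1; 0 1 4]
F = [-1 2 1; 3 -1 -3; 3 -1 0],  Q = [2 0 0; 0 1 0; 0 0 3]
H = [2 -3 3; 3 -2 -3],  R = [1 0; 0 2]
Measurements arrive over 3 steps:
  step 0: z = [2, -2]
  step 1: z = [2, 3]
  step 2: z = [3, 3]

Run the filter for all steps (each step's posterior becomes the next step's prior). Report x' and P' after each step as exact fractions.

step 0: x̄ = F·x = [2, -6, -6]
step 0: P̄ = F·P·Fᵀ + Q = [25 -34 -16; -34 73 33; -16 33 33]
step 0: y = z − H·x̄ = [-2, -38]
step 0: S = H·P̄·Hᵀ + R = [677 784; 784 1908]
step 0: K = P̄·Hᵀ·S⁻¹ = [12172/169265 47771/677060; -21664/169265 -87527/677060; 26484/169265 -119113/677060]
step 0: x' = x̄ + K·y = [-279277/338530, -281511/338530, 126031/338530]
step 0: P' = (I − K·H)·P̄ = [2738687/677060 2709841/677060 900279/677060; 2709841/677060 2762183/677060 926737/677060; 900279/677060 926737/677060 361863/677060]
step 1: x̄ = F·x = [-78857/169265, -934413/338530, -55632/33853]
step 1: P̄ = F·P·Fᵀ + Q = [1642607/169265 1528693/338530 350128/33853; 1528693/338530 4440547/677060 291451/33853; 350128/33853 291451/33853 659125/33853]
step 1: y = z − H·x̄ = [-141791/338530, -1024527/169265]
step 1: S = H·P̄·Hᵀ + R = [127985923/677060 -13456982/169265; -13456982/169265 26026547/169265]
step 1: K = P̄·Hᵀ·S⁻¹ = [3251215086/15399936089 584736212/15399936089; 213580277/15399936089 -2433291051/15399936089; 3144713520/15399936089 -2841057835/15399936089]
step 1: x' = x̄ + K·y = [-12075546134/15399936089, -27868252387/15399936089, -9428126307/15399936089]
step 1: P' = (I − K·H)·P̄ = [35911400220/15399936089 35027262718/15399936089 12170067600/15399936089; 35027262718/15399936089 35957863083/15399936089 12677548030/15399936089; 12170067600/15399936089 12677548030/15399936089 5612407470/15399936089]
step 2: x̄ = F·x = [-53089084947/15399936089, 19925992906/15399936089, -8358386015/15399936089]
step 2: P̄ = F·P·Fᵀ + Q = [102416138248/15399936089 32981259180/15399936089 89373566970/15399936089; 32981259180/15399936089 71912563454/15399936089 77498924445/15399936089; 89373566970/15399936089 77498924445/15399936089 195196697022/15399936089]
step 2: y = z − H·x̄ = [237231114924/15399936089, 220243890875/15399936089]
step 2: S = H·P̄·Hᵀ + R = [2110774886835/15399936089 -638936958081/15399936089; -638936958081/15399936089 1922453421144/15399936089]
step 2: K = P̄·Hᵀ·S⁻¹ = [15192043945094/78996560872437 3946468087408/78996560872437; -393913073573/78996560872437 -11528811638296/78996560872437; 1732959850166/8777395652493 -1581198150953/8777395652493]
step 2: x' = x̄ + K·y = [18140067436753/78996560872437, -68734951388770/78996560872437, -681957161774/8777395652493]
step 2: P' = (I − K·H)·P̄ = [163277378838220/78996560872437 158660382814238/78996560872437 6096979063384/8777395652493; 158660382814238/78996560872437 163350690084271/78996560872437 6382866353732/8777395652493; 6096979063384/8777395652493 6382866353732/8777395652493 965288976066/2925798550831]

step 0: x' = [-279277/338530, -281511/338530, 126031/338530], P' = [2738687/677060 2709841/677060 900279/677060; 2709841/677060 2762183/677060 926737/677060; 900279/677060 926737/677060 361863/677060]
step 1: x' = [-12075546134/15399936089, -27868252387/15399936089, -9428126307/15399936089], P' = [35911400220/15399936089 35027262718/15399936089 12170067600/15399936089; 35027262718/15399936089 35957863083/15399936089 12677548030/15399936089; 12170067600/15399936089 12677548030/15399936089 5612407470/15399936089]
step 2: x' = [18140067436753/78996560872437, -68734951388770/78996560872437, -681957161774/8777395652493], P' = [163277378838220/78996560872437 158660382814238/78996560872437 6096979063384/8777395652493; 158660382814238/78996560872437 163350690084271/78996560872437 6382866353732/8777395652493; 6096979063384/8777395652493 6382866353732/8777395652493 965288976066/2925798550831]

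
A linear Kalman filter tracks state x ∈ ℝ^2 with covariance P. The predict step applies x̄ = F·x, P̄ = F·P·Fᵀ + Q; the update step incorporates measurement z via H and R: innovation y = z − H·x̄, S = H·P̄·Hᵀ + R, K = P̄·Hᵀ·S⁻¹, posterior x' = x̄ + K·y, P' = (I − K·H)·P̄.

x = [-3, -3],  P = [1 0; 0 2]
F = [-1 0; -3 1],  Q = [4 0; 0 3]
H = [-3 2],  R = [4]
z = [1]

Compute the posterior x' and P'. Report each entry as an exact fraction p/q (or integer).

x̄ = F·x = [3, 6]
P̄ = F·P·Fᵀ + Q = [5 3; 3 14]
y = z − H·x̄ = [-2]
S = H·P̄·Hᵀ + R = [69]
K = P̄·Hᵀ·S⁻¹ = [-3/23; 19/69]
x' = x̄ + K·y = [75/23, 376/69]
P' = (I − K·H)·P̄ = [88/23 126/23; 126/23 605/69]

x' = [75/23, 376/69]
P' = [88/23 126/23; 126/23 605/69]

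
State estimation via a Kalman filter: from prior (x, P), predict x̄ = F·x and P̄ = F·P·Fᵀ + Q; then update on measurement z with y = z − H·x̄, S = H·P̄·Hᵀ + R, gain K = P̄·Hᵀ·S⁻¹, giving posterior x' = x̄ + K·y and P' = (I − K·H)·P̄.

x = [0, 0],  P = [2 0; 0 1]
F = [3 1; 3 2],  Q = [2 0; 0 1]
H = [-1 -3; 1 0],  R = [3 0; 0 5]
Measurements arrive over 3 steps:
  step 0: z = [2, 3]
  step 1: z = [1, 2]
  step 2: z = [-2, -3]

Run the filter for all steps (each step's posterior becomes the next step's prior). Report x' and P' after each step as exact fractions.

step 0: x' = [12/19, -391/513], P' = [30/19 -7/19; -7/19 1009/2565]
step 1: x' = [27731/33808, -17977/33808], P' = [5342505/3617456 -1146795/3617456; -1146795/3617456 1326993/3617456]
step 2: x' = [-1165330883/4901412191, 3092744780/4901412191], P' = [7198905930/4901412191 -1544586270/4901412191; -1544586270/4901412191 1795798847/4901412191]

step 0: x̄ = F·x = [0, 0]
step 0: P̄ = F·P·Fᵀ + Q = [21 20; 20 23]
step 0: y = z − H·x̄ = [2, 3]
step 0: S = H·P̄·Hᵀ + R = [351 -81; -81 26]
step 0: K = P̄·Hᵀ·S⁻¹ = [-3/19 6/19; -694/2565 -7/95]
step 0: x' = x̄ + K·y = [12/19, -391/513]
step 0: P' = (I − K·H)·P̄ = [30/19 -7/19; -7/19 1009/2565]
step 1: x̄ = F·x = [581/513, 10/27]
step 1: P̄ = F·P·Fᵀ + Q = [36919/2565 1577/135; 1577/135 1669/135]
step 1: y = z − H·x̄ = [1664/513, 445/513]
step 1: S = H·P̄·Hᵀ + R = [509791/2565 -126808/2565; -126808/2565 49744/2565]
step 1: K = P̄·Hᵀ·S⁻¹ = [-79255/452182 1068501/3617456; -118091/452182 -229359/3617456]
step 1: x' = x̄ + K·y = [27731/33808, -17977/33808]
step 1: P' = (I − K·H)·P̄ = [5342505/3617456 -1146795/3617456; -1146795/3617456 1326993/3617456]
step 2: x̄ = F·x = [4076/2113, 47239/33808]
step 2: P̄ = F·P·Fᵀ + Q = [3110230/226091 2525961/226091; 2525961/226091 43246433/3617456]
step 2: y = z − H·x̄ = [139317/33808, -10415/2113]
step 2: S = H·P̄·Hᵀ + R = [692326201/3617456 -10688113/226091; -10688113/226091 4240685/226091]
step 2: K = P̄·Hᵀ·S⁻¹ = [-855049040/4901412191 1439781186/4901412191; -1280936757/4901412191 -308917254/4901412191]
step 2: x' = x̄ + K·y = [-1165330883/4901412191, 3092744780/4901412191]
step 2: P' = (I − K·H)·P̄ = [7198905930/4901412191 -1544586270/4901412191; -1544586270/4901412191 1795798847/4901412191]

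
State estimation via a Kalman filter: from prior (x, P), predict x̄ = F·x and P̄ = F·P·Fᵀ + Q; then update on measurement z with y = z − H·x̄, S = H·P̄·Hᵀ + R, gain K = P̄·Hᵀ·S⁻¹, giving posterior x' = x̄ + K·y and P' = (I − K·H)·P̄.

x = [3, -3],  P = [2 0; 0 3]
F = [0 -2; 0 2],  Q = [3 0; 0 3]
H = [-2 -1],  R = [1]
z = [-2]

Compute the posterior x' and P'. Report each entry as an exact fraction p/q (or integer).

x̄ = F·x = [6, -6]
P̄ = F·P·Fᵀ + Q = [15 -12; -12 15]
y = z − H·x̄ = [4]
S = H·P̄·Hᵀ + R = [28]
K = P̄·Hᵀ·S⁻¹ = [-9/14; 9/28]
x' = x̄ + K·y = [24/7, -33/7]
P' = (I − K·H)·P̄ = [24/7 -87/14; -87/14 339/28]

x' = [24/7, -33/7]
P' = [24/7 -87/14; -87/14 339/28]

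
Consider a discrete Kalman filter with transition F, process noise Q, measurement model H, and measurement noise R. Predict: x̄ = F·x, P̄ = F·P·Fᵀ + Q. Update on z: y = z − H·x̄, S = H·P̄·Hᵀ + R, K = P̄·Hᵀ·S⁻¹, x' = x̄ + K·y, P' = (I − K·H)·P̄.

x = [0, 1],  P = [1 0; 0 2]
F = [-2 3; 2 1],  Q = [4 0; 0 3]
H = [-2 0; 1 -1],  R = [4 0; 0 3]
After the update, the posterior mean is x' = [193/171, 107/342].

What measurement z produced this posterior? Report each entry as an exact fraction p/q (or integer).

z = [-2, 1]

x̄ = F·x = [3, 1]
P̄ = F·P·Fᵀ + Q = [26 2; 2 9]
S = H·P̄·Hᵀ + R = [108 -48; -48 34]
K = P̄·Hᵀ·S⁻¹ = [-77/171 4/57; -59/171 -79/114]
x' − x̄ = [-320/171, -235/342] = K·y
y = (KᵀK)⁻¹·Kᵀ·(x' − x̄) = [4, -1]
z = y + H·x̄ = [4, -1] + [-6, 2] = [-2, 1]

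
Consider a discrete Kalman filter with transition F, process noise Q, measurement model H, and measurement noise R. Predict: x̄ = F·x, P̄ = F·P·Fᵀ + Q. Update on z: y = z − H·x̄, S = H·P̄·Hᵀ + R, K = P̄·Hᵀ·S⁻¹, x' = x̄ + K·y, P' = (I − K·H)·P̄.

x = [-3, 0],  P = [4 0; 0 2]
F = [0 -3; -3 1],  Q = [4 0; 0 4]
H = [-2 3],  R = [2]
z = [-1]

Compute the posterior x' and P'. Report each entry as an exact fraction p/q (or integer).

x' = [434/135, 83/45]
P' = [2009/135 443/45; 443/45 101/15]

x̄ = F·x = [0, 9]
P̄ = F·P·Fᵀ + Q = [22 -6; -6 42]
y = z − H·x̄ = [-28]
S = H·P̄·Hᵀ + R = [540]
K = P̄·Hᵀ·S⁻¹ = [-31/270; 23/90]
x' = x̄ + K·y = [434/135, 83/45]
P' = (I − K·H)·P̄ = [2009/135 443/45; 443/45 101/15]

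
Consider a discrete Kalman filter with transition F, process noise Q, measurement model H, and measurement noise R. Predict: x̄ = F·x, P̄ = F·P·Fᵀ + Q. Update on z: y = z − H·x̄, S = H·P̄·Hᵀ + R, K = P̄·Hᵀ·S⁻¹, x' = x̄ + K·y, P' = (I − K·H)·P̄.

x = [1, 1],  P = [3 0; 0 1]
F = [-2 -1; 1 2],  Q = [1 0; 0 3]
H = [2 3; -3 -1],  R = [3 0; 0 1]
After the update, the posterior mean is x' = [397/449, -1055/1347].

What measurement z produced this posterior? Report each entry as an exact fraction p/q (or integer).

x̄ = F·x = [-3, 3]
P̄ = F·P·Fᵀ + Q = [14 -8; -8 10]
S = H·P̄·Hᵀ + R = [53 -26; -26 89]
K = P̄·Hᵀ·S⁻¹ = [-176/1347 -566/1347; 1610/4041 1106/4041]
x' − x̄ = [1744/449, -5096/1347] = K·y
y = (KᵀK)⁻¹·Kᵀ·(x' − x̄) = [-4, -8]
z = y + H·x̄ = [-4, -8] + [3, 6] = [-1, -2]

z = [-1, -2]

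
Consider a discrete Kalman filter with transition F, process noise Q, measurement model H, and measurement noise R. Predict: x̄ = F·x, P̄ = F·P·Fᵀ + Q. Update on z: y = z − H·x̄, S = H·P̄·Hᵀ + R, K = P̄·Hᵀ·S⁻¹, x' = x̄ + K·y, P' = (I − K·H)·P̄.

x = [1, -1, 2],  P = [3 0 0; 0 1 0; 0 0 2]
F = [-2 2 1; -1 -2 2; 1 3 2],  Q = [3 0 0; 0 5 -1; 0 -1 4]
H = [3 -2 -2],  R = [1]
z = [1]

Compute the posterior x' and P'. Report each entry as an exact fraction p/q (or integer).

x' = [443/230, 386/115, -106/115]
P' = [2981/230 1077/115 1148/115; 1077/115 2138/115 -518/115; 1148/115 -518/115 2248/115]

x̄ = F·x = [-2, 5, 2]
P̄ = F·P·Fᵀ + Q = [21 6 4; 6 20 -2; 4 -2 24]
y = z − H·x̄ = [21]
S = H·P̄·Hᵀ + R = [230]
K = P̄·Hᵀ·S⁻¹ = [43/230; -9/115; -16/115]
x' = x̄ + K·y = [443/230, 386/115, -106/115]
P' = (I − K·H)·P̄ = [2981/230 1077/115 1148/115; 1077/115 2138/115 -518/115; 1148/115 -518/115 2248/115]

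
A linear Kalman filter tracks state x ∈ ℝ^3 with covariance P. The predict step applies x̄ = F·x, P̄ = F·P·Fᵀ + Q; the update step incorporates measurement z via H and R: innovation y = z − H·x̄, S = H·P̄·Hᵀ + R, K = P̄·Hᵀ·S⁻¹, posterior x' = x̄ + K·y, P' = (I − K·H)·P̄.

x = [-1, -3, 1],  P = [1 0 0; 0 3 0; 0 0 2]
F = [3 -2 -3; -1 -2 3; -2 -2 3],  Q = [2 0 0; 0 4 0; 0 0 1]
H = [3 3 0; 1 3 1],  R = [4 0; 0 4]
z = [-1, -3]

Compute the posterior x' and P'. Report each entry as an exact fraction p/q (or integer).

x' = [55234/57817, -75427/57817, 19704/57817]
P' = [98853/57817 -66797/57817 28762/57817; -66797/57817 59985/57817 -39342/57817; 28762/57817 -39342/57817 167652/57817]

x̄ = F·x = [0, 10, 11]
P̄ = F·P·Fᵀ + Q = [41 -9 -12; -9 35 32; -12 32 35]
y = z − H·x̄ = [-31, -44]
S = H·P̄·Hᵀ + R = [526 390; 390 509]
K = P̄·Hᵀ·S⁻¹ = [24042/57817 -18194/57817; -5109/57817 18454/57817; -7935/57817 19597/57817]
x' = x̄ + K·y = [55234/57817, -75427/57817, 19704/57817]
P' = (I − K·H)·P̄ = [98853/57817 -66797/57817 28762/57817; -66797/57817 59985/57817 -39342/57817; 28762/57817 -39342/57817 167652/57817]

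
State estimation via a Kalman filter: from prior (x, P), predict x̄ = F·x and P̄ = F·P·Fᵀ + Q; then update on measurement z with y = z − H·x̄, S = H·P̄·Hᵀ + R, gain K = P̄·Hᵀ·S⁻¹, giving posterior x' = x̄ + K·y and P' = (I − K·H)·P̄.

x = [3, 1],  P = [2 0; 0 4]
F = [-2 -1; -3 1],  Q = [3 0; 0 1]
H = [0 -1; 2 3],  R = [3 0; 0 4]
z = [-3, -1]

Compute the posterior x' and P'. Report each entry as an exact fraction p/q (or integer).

x' = [-7625/2317, 4275/2317]
P' = [8891/2317 -4962/2317; -4962/2317 3648/2317]

x̄ = F·x = [-7, -8]
P̄ = F·P·Fᵀ + Q = [15 8; 8 23]
y = z − H·x̄ = [-11, 37]
S = H·P̄·Hᵀ + R = [26 -85; -85 367]
K = P̄·Hᵀ·S⁻¹ = [1654/2317 724/2317; -1216/2317 255/2317]
x' = x̄ + K·y = [-7625/2317, 4275/2317]
P' = (I − K·H)·P̄ = [8891/2317 -4962/2317; -4962/2317 3648/2317]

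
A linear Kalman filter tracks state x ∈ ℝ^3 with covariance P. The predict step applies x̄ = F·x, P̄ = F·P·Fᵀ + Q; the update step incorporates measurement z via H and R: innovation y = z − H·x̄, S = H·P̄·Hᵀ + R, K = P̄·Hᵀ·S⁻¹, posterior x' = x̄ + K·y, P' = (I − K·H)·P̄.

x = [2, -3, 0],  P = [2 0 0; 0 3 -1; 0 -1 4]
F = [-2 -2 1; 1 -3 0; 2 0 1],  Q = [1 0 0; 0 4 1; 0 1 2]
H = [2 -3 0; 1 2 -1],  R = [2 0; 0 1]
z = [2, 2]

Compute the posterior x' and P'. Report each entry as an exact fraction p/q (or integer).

x̄ = F·x = [2, 11, 4]
P̄ = F·P·Fᵀ + Q = [29 17 -2; 17 33 8; -2 8 14]
y = z − H·x̄ = [31, -18]
S = H·P̄·Hᵀ + R = [211 -95; -95 216]
K = P̄·Hᵀ·S⁻¹ = [7687/36551 14380/36551; -6915/36551 9650/36551; -6048/36551 -2660/36551]
x' = x̄ + K·y = [52559/36551, 13996/36551, 6596/36551]
P' = (I − K·H)·P̄ = [71470/36551 42522/36551 142134/36551; 42522/36551 32958/36551 98788/36551; 142134/36551 98788/36551 342370/36551]

x' = [52559/36551, 13996/36551, 6596/36551]
P' = [71470/36551 42522/36551 142134/36551; 42522/36551 32958/36551 98788/36551; 142134/36551 98788/36551 342370/36551]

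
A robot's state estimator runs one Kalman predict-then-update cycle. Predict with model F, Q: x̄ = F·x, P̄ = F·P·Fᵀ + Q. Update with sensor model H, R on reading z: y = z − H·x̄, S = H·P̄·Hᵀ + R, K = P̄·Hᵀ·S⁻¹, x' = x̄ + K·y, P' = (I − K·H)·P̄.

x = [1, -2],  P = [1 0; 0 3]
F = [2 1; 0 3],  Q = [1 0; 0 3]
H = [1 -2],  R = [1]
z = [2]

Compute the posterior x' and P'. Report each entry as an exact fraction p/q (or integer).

x̄ = F·x = [0, -6]
P̄ = F·P·Fᵀ + Q = [8 9; 9 30]
y = z − H·x̄ = [-10]
S = H·P̄·Hᵀ + R = [93]
K = P̄·Hᵀ·S⁻¹ = [-10/93; -17/31]
x' = x̄ + K·y = [100/93, -16/31]
P' = (I − K·H)·P̄ = [644/93 109/31; 109/31 63/31]

x' = [100/93, -16/31]
P' = [644/93 109/31; 109/31 63/31]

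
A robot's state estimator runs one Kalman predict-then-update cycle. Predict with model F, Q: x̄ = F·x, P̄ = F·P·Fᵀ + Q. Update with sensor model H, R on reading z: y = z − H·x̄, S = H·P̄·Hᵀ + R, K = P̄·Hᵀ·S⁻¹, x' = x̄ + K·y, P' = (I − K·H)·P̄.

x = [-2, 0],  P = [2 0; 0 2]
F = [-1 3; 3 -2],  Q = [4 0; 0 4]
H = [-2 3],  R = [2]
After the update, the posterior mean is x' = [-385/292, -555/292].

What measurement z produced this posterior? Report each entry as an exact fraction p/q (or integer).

z = [-3]

x̄ = F·x = [2, -6]
P̄ = F·P·Fᵀ + Q = [24 -18; -18 30]
S = H·P̄·Hᵀ + R = [584]
K = P̄·Hᵀ·S⁻¹ = [-51/292; 63/292]
x' − x̄ = [-969/292, 1197/292] = K·y
y = (KᵀK)⁻¹·Kᵀ·(x' − x̄) = [19]
z = y + H·x̄ = [19] + [-22] = [-3]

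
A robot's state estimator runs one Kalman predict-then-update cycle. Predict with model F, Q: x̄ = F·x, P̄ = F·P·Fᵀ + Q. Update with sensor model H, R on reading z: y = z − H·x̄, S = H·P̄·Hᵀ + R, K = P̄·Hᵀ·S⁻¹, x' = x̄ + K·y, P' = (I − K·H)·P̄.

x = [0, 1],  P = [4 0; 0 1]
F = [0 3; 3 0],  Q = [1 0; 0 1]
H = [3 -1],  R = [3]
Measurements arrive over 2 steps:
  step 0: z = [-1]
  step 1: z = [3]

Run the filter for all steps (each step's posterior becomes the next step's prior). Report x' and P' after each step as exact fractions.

step 0: x' = [9/13, 37/13], P' = [40/13 111/13; 111/13 3441/130]
step 1: x' = [202224/224071, -73551/224071], P' = [217906/224071 403797/224071; 403797/224071 1132671/224071]

step 0: x̄ = F·x = [3, 0]
step 0: P̄ = F·P·Fᵀ + Q = [10 0; 0 37]
step 0: y = z − H·x̄ = [-10]
step 0: S = H·P̄·Hᵀ + R = [130]
step 0: K = P̄·Hᵀ·S⁻¹ = [3/13; -37/130]
step 0: x' = x̄ + K·y = [9/13, 37/13]
step 0: P' = (I − K·H)·P̄ = [40/13 111/13; 111/13 3441/130]
step 1: x̄ = F·x = [111/13, 27/13]
step 1: P̄ = F·P·Fᵀ + Q = [31099/130 999/13; 999/13 373/13]
step 1: y = z − H·x̄ = [-267/13]
step 1: S = H·P̄·Hᵀ + R = [224071/130]
step 1: K = P̄·Hᵀ·S⁻¹ = [83307/224071; 26240/224071]
step 1: x' = x̄ + K·y = [202224/224071, -73551/224071]
step 1: P' = (I − K·H)·P̄ = [217906/224071 403797/224071; 403797/224071 1132671/224071]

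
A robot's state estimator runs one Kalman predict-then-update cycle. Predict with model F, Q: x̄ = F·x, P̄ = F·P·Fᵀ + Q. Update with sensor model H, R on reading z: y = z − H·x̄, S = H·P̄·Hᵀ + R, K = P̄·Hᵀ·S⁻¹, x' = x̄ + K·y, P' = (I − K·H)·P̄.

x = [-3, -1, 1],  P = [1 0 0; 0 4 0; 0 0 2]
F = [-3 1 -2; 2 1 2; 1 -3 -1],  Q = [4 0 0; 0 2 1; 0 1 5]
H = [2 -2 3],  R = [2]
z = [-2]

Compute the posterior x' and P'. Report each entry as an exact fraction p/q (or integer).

x' = [3267/674, -1375/674, -1765/337]
P' = [15481/674 -3225/674 -6223/337; -3225/674 3107/674 2079/337; -6223/337 2079/337 5580/337]

x̄ = F·x = [6, -5, -1]
P̄ = F·P·Fᵀ + Q = [25 -10 -11; -10 18 -13; -11 -13 44]
y = z − H·x̄ = [-21]
S = H·P̄·Hᵀ + R = [674]
K = P̄·Hᵀ·S⁻¹ = [37/674; -95/674; 68/337]
x' = x̄ + K·y = [3267/674, -1375/674, -1765/337]
P' = (I − K·H)·P̄ = [15481/674 -3225/674 -6223/337; -3225/674 3107/674 2079/337; -6223/337 2079/337 5580/337]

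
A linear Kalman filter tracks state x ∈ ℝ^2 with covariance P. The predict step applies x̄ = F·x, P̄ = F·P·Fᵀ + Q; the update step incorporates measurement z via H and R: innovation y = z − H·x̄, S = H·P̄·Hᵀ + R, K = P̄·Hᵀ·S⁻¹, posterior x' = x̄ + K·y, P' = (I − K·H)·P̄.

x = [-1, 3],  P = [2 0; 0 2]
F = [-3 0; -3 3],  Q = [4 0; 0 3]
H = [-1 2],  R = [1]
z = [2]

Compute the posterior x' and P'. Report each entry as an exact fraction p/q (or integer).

x̄ = F·x = [3, 12]
P̄ = F·P·Fᵀ + Q = [22 18; 18 39]
y = z − H·x̄ = [-19]
S = H·P̄·Hᵀ + R = [107]
K = P̄·Hᵀ·S⁻¹ = [14/107; 60/107]
x' = x̄ + K·y = [55/107, 144/107]
P' = (I − K·H)·P̄ = [2158/107 1086/107; 1086/107 573/107]

x' = [55/107, 144/107]
P' = [2158/107 1086/107; 1086/107 573/107]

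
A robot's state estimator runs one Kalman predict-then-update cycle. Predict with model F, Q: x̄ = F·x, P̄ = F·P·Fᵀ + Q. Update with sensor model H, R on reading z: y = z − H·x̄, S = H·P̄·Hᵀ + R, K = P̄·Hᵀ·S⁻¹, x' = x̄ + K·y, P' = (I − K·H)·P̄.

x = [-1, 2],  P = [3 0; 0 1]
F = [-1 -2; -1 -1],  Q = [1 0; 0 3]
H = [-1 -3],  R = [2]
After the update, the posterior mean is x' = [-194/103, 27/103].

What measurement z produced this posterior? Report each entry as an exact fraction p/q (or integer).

z = [1]

x̄ = F·x = [-3, -1]
P̄ = F·P·Fᵀ + Q = [8 5; 5 7]
S = H·P̄·Hᵀ + R = [103]
K = P̄·Hᵀ·S⁻¹ = [-23/103; -26/103]
x' − x̄ = [115/103, 130/103] = K·y
y = (KᵀK)⁻¹·Kᵀ·(x' − x̄) = [-5]
z = y + H·x̄ = [-5] + [6] = [1]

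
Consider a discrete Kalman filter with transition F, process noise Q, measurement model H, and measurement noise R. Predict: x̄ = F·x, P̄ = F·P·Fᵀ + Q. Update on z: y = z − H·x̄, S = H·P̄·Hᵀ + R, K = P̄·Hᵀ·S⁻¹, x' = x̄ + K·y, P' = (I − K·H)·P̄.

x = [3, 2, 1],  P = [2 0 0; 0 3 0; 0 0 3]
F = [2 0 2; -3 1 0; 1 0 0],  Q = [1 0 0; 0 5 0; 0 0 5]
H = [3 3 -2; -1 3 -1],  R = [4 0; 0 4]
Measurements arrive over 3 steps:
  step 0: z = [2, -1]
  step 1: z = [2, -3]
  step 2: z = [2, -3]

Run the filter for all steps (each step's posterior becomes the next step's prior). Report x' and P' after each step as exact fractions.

step 0: x' = [83841/73897, 17447/73897, 71749/73897], P' = [57478/73897 21822/73897 84548/73897; 21822/73897 73586/73897 133152/73897; 84548/73897 133152/73897 332376/73897]
step 1: x' = [373496176/277405223, -1102658384/1941836561, 352606635/1941836561], P' = [438865497/554810446 162539907/554810446 318195132/277405223; 162539907/554810446 3733694911/3883673122 3379958304/1941836561; 318195132/277405223 3379958304/1941836561 8516888664/1941836561]
step 2: x' = [126828973260640/100627729832317, -71666706836464/100627729832317, -9755219990209/100627729832317], P' = [159065456196377/201255459664634 58806435279675/201255459664634 115262534101556/100627729832317; 58806435279675/201255459664634 193350538132713/201255459664634 174989579167680/100627729832317; 115262534101556/100627729832317 174989579167680/100627729832317 440984586995576/100627729832317]

step 0: x̄ = F·x = [8, -7, 3]
step 0: P̄ = F·P·Fᵀ + Q = [21 -12 4; -12 26 -6; 4 -6 7]
step 0: y = z − H·x̄ = [5, 31]
step 0: S = H·P̄·Hᵀ + R = [263 163; 163 382]
step 0: K = P̄·Hᵀ·S⁻¹ = [17201/73897 -19140/73897; 4980/73897 16446/73897; -2913/73897 -4367/73897]
step 0: x' = x̄ + K·y = [83841/73897, 17447/73897, 71749/73897]
step 0: P' = (I − K·H)·P̄ = [57478/73897 21822/73897 84548/73897; 21822/73897 73586/73897 133152/73897; 84548/73897 133152/73897 332376/73897]
step 1: x̄ = F·x = [311180/73897, -234076/73897, 83841/73897]
step 1: P̄ = F·P·Fᵀ + Q = [2309697/73897 -542208/73897 284052/73897; -542208/73897 829441/73897 -150612/73897; 284052/73897 -150612/73897 426963/73897]
step 1: y = z − H·x̄ = [84164/73897, 875558/73897]
step 1: S = H·P̄·Hᵀ + R = [18894658/73897 -791988/73897; -791988/73897 15222241/73897]
step 1: K = P̄·Hᵀ·S⁻¹ = [132858921/554810446 -73454505/277405223; 273647391/3883673122 412923597/1941836561; -52951161/1941836561 -151094919/1941836561]
step 1: x' = x̄ + K·y = [373496176/277405223, -1102658384/1941836561, 352606635/1941836561]
step 1: P' = (I − K·H)·P̄ = [438865497/554810446 162539907/554810446 318195132/277405223; 162539907/554810446 3733694911/3883673122 3379958304/1941836561; 318195132/277405223 3379958304/1941836561 8516888664/1941836561]
step 2: x̄ = F·x = [5934159734/1941836561, -8946078080/1941836561, 373496176/277405223]
step 2: P̄ = F·P·Fᵀ + Q = [59972435567/1941836561 -14682675024/1941836561 1075255761/277405223; -14682675024/1941836561 21986955369/1941836561 -577028292/277405223; 1075255761/277405223 -577028292/277405223 3212917727/554810446]
step 2: y = z − H·x̄ = [18148374624/1941836561, 29561357523/1941836561]
step 2: S = H·P̄·Hᵀ + R = [484243455018/1941836561 -18814342366/1941836561; -18814342366/1941836561 808504822477/3883673122]
step 2: K = P̄·Hᵀ·S⁻¹ = [48141384505483/201255459664634 -26646402320058/100627729832317; 14128150891611/201255459664634 21408252597888/100627729832317; -2803208545861/100627729832317 -7819595898523/100627729832317]
step 2: x' = x̄ + K·y = [126828973260640/100627729832317, -71666706836464/100627729832317, -9755219990209/100627729832317]
step 2: P' = (I − K·H)·P̄ = [159065456196377/201255459664634 58806435279675/201255459664634 115262534101556/100627729832317; 58806435279675/201255459664634 193350538132713/201255459664634 174989579167680/100627729832317; 115262534101556/100627729832317 174989579167680/100627729832317 440984586995576/100627729832317]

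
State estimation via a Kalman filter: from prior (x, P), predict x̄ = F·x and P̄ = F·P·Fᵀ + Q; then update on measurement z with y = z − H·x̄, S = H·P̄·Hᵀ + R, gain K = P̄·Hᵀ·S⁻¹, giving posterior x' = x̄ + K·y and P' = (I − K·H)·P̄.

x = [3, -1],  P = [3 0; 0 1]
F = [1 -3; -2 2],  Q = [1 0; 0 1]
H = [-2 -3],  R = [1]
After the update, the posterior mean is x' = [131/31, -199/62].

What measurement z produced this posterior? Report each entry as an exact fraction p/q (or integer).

x̄ = F·x = [6, -8]
P̄ = F·P·Fᵀ + Q = [13 -12; -12 17]
S = H·P̄·Hᵀ + R = [62]
K = P̄·Hᵀ·S⁻¹ = [5/31; -27/62]
x' − x̄ = [-55/31, 297/62] = K·y
y = (KᵀK)⁻¹·Kᵀ·(x' − x̄) = [-11]
z = y + H·x̄ = [-11] + [12] = [1]

z = [1]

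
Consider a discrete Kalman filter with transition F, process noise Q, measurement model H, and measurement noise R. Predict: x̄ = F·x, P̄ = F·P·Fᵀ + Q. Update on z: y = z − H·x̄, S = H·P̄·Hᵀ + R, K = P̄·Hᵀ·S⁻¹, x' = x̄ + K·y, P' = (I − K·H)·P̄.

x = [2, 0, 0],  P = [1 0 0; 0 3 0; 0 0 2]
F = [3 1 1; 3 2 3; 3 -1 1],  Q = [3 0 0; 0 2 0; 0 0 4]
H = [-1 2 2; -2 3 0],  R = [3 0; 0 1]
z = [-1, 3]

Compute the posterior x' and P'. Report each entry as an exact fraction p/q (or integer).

x̄ = F·x = [6, 6, 6]
P̄ = F·P·Fᵀ + Q = [17 21 8; 21 41 9; 8 9 18]
y = z − H·x̄ = [-19, -3]
S = H·P̄·Hᵀ + R = [212 155; 155 186]
K = P̄·Hᵀ·S⁻¹ = [101/497 -207/15407; 69/497 4927/15407; 221/497 -4798/15407]
x' = x̄ + K·y = [33574/15407, 37020/15407, -23333/15407]
P' = (I − K·H)·P̄ = [139551/15407 92965/15407 -18493/15407; 92965/15407 63619/15407 -13928/15407; -18493/15407 -13928/15407 14958/15407]

x' = [33574/15407, 37020/15407, -23333/15407]
P' = [139551/15407 92965/15407 -18493/15407; 92965/15407 63619/15407 -13928/15407; -18493/15407 -13928/15407 14958/15407]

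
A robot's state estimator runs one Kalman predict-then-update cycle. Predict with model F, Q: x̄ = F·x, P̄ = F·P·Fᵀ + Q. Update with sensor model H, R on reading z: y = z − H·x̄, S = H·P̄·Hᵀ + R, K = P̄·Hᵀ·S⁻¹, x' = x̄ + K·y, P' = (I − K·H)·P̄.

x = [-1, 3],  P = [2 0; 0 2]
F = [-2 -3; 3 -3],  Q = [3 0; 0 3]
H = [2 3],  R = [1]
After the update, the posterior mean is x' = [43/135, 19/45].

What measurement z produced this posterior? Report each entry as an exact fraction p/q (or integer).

z = [2]

x̄ = F·x = [-7, -12]
P̄ = F·P·Fᵀ + Q = [29 6; 6 39]
S = H·P̄·Hᵀ + R = [540]
K = P̄·Hᵀ·S⁻¹ = [19/135; 43/180]
x' − x̄ = [988/135, 559/45] = K·y
y = (KᵀK)⁻¹·Kᵀ·(x' − x̄) = [52]
z = y + H·x̄ = [52] + [-50] = [2]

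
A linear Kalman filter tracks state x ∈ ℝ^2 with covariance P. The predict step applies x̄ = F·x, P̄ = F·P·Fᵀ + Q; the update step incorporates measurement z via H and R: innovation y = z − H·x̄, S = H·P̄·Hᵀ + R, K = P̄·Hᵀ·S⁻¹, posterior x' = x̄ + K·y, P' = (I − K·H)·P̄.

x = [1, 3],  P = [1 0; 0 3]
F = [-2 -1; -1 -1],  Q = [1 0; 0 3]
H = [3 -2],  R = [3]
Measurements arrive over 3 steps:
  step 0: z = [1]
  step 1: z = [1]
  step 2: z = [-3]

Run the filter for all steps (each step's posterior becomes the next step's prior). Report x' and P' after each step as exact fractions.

step 0: x' = [-103/43, -164/43], P' = [148/43 201/43; 201/43 300/43]
step 1: x' = [10731/5308, 12643/5308], P' = [29857/5308 40557/5308; 40557/5308 58377/5308]
step 2: x' = [-2191466/987937, -1745829/987937], P' = [5931427/987937 8062392/987937; 8062392/987937 11570475/987937]

step 0: x̄ = F·x = [-5, -4]
step 0: P̄ = F·P·Fᵀ + Q = [8 5; 5 7]
step 0: y = z − H·x̄ = [8]
step 0: S = H·P̄·Hᵀ + R = [43]
step 0: K = P̄·Hᵀ·S⁻¹ = [14/43; 1/43]
step 0: x' = x̄ + K·y = [-103/43, -164/43]
step 0: P' = (I − K·H)·P̄ = [148/43 201/43; 201/43 300/43]
step 1: x̄ = F·x = [370/43, 267/43]
step 1: P̄ = F·P·Fᵀ + Q = [1739/43 1199/43; 1199/43 979/43]
step 1: y = z − H·x̄ = [-533/43]
step 1: S = H·P̄·Hᵀ + R = [5308/43]
step 1: K = P̄·Hᵀ·S⁻¹ = [2819/5308; 1639/5308]
step 1: x' = x̄ + K·y = [10731/5308, 12643/5308]
step 1: P' = (I − K·H)·P̄ = [29857/5308 40557/5308; 40557/5308 58377/5308]
step 2: x̄ = F·x = [-34105/5308, -11687/2654]
step 2: P̄ = F·P·Fᵀ + Q = [345341/5308 119881/2654; 119881/2654 46318/1327]
step 2: y = z − H·x̄ = [39643/5308]
step 2: S = H·P̄·Hᵀ + R = [987937/5308]
step 2: K = P̄·Hᵀ·S⁻¹ = [556499/987937; 348742/987937]
step 2: x' = x̄ + K·y = [-2191466/987937, -1745829/987937]
step 2: P' = (I − K·H)·P̄ = [5931427/987937 8062392/987937; 8062392/987937 11570475/987937]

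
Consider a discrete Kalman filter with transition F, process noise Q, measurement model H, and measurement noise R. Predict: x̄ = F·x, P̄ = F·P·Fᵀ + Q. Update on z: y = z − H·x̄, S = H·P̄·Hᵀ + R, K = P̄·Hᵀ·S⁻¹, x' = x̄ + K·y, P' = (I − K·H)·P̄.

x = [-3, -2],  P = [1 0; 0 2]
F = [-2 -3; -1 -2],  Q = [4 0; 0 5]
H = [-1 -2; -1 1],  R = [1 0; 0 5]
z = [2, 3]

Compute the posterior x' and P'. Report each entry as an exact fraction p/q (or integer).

x̄ = F·x = [12, 7]
P̄ = F·P·Fᵀ + Q = [26 14; 14 14]
y = z − H·x̄ = [28, 8]
S = H·P̄·Hᵀ + R = [139 12; 12 17]
K = P̄·Hᵀ·S⁻¹ = [-774/2219 -1020/2219; -102/317 72/317]
x' = x̄ + K·y = [-3204/2219, -61/317]
P' = (I − K·H)·P̄ = [3658/2219 -206/317; -206/317 154/317]

x' = [-3204/2219, -61/317]
P' = [3658/2219 -206/317; -206/317 154/317]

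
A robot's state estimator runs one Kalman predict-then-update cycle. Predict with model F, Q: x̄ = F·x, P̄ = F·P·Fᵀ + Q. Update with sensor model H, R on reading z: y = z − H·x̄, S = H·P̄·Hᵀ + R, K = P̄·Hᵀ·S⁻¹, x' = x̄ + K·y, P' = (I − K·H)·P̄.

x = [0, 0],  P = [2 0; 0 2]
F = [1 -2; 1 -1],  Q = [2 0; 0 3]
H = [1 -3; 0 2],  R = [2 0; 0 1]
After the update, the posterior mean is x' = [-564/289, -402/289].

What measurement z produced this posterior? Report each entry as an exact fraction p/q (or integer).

x̄ = F·x = [0, 0]
P̄ = F·P·Fᵀ + Q = [12 6; 6 7]
S = H·P̄·Hᵀ + R = [41 -30; -30 29]
K = P̄·Hᵀ·S⁻¹ = [186/289 312/289; -15/289 124/289]
x' − x̄ = [-564/289, -402/289] = K·y
y = (KᵀK)⁻¹·Kᵀ·(x' − x̄) = [2, -3]
z = y + H·x̄ = [2, -3] + [0, 0] = [2, -3]

z = [2, -3]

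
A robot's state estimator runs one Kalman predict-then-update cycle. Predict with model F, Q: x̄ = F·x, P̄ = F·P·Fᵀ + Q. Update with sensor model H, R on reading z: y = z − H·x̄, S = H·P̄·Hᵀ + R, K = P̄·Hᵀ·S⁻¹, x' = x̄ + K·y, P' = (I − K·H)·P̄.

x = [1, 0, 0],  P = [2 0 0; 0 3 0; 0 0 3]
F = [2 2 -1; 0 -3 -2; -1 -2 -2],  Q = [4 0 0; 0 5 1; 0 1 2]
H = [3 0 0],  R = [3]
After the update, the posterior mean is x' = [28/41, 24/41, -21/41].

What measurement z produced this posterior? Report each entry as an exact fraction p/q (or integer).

z = [2]

x̄ = F·x = [2, 0, -1]
P̄ = F·P·Fᵀ + Q = [27 -12 -10; -12 44 31; -10 31 28]
S = H·P̄·Hᵀ + R = [246]
K = P̄·Hᵀ·S⁻¹ = [27/82; -6/41; -5/41]
x' − x̄ = [-54/41, 24/41, 20/41] = K·y
y = (KᵀK)⁻¹·Kᵀ·(x' − x̄) = [-4]
z = y + H·x̄ = [-4] + [6] = [2]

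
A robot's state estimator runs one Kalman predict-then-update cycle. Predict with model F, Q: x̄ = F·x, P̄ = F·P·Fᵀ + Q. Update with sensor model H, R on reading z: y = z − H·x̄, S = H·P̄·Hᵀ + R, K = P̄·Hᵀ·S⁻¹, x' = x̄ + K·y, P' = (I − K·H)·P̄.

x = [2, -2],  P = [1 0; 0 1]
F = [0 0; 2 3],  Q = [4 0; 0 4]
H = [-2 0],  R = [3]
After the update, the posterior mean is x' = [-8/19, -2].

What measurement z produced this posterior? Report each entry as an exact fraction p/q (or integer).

x̄ = F·x = [0, -2]
P̄ = F·P·Fᵀ + Q = [4 0; 0 17]
S = H·P̄·Hᵀ + R = [19]
K = P̄·Hᵀ·S⁻¹ = [-8/19; 0]
x' − x̄ = [-8/19, 0] = K·y
y = (KᵀK)⁻¹·Kᵀ·(x' − x̄) = [1]
z = y + H·x̄ = [1] + [0] = [1]

z = [1]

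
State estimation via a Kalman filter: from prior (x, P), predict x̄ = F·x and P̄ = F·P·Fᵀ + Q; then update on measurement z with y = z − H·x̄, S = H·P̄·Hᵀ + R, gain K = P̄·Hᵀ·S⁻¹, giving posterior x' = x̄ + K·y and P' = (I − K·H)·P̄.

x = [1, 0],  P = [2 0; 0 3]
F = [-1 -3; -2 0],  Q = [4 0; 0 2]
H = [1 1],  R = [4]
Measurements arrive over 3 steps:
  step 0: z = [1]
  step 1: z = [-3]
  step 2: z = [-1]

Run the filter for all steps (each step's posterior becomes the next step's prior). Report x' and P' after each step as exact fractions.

step 0: x' = [93/55, -54/55], P' = [446/55 -298/55; -298/55 354/55]
step 1: x' = [987/1193, -4470/1193], P' = [32368/1193 -30032/1193; -30032/1193 32028/1193]
step 2: x' = [119981/25459, -122156/25459], P' = [2727824/25459 -2668336/25459; -2668336/25459 2701140/25459]

step 0: x̄ = F·x = [-1, -2]
step 0: P̄ = F·P·Fᵀ + Q = [33 4; 4 10]
step 0: y = z − H·x̄ = [4]
step 0: S = H·P̄·Hᵀ + R = [55]
step 0: K = P̄·Hᵀ·S⁻¹ = [37/55; 14/55]
step 0: x' = x̄ + K·y = [93/55, -54/55]
step 0: P' = (I − K·H)·P̄ = [446/55 -298/55; -298/55 354/55]
step 1: x̄ = F·x = [69/55, -186/55]
step 1: P̄ = F·P·Fᵀ + Q = [2064/55 -896/55; -896/55 1894/55]
step 1: y = z − H·x̄ = [-48/55]
step 1: S = H·P̄·Hᵀ + R = [2386/55]
step 1: K = P̄·Hᵀ·S⁻¹ = [584/1193; 499/1193]
step 1: x' = x̄ + K·y = [987/1193, -4470/1193]
step 1: P' = (I − K·H)·P̄ = [32368/1193 -30032/1193; -30032/1193 32028/1193]
step 2: x̄ = F·x = [12423/1193, -1974/1193]
step 2: P̄ = F·P·Fᵀ + Q = [145200/1193 -115456/1193; -115456/1193 131858/1193]
step 2: y = z − H·x̄ = [-11642/1193]
step 2: S = H·P̄·Hᵀ + R = [50918/1193]
step 2: K = P̄·Hᵀ·S⁻¹ = [14872/25459; 8201/25459]
step 2: x' = x̄ + K·y = [119981/25459, -122156/25459]
step 2: P' = (I − K·H)·P̄ = [2727824/25459 -2668336/25459; -2668336/25459 2701140/25459]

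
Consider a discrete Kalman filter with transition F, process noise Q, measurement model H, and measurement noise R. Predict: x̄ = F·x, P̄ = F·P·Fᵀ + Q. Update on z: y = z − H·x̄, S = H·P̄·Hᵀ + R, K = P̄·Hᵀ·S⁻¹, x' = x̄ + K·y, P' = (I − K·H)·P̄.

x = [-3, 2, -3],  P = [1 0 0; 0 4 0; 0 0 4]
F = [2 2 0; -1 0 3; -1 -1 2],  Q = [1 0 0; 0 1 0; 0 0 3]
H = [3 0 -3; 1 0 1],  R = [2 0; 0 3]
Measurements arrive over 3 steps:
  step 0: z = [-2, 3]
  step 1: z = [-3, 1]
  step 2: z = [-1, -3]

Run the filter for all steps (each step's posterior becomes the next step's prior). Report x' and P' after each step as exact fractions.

step 0: x' = [10497/16355, 52261/16355, 4251/3271], P' = [11842/16355 18471/16355 2008/3271; 18471/16355 160793/16355 3969/3271; 2008/3271 3969/3271 2372/3271]
step 1: x' = [6497887/39722219, 83981090/39722219, 45726004/39722219], P' = [128649708/198611095 79141582/198611095 104686566/198611095; 79141582/198611095 596594873/198611095 80540474/198611095; 104686566/198611095 80540474/198611095 124640982/198611095]
step 2: x' = [-847149850918/842711329547, 1150508393461/842711329547, -562590910961/842711329547], P' = [542857615940/842711329547 337819685166/842711329547 442516636270/842711329547; 337819685166/842711329547 2521903087365/842711329547 342222294090/842711329547; 442516636270/842711329547 342222294090/842711329547 527883384278/842711329547]

step 0: x̄ = F·x = [-2, -6, -5]
step 0: P̄ = F·P·Fᵀ + Q = [21 -2 -10; -2 38 25; -10 25 24]
step 0: y = z − H·x̄ = [-11, 10]
step 0: S = H·P̄·Hᵀ + R = [587 -9; -9 28]
step 0: K = P̄·Hᵀ·S⁻¹ = [2703/16355 7294/16355; -2061/16355 12772/16355; -546/3271 1460/3271]
step 0: x' = x̄ + K·y = [10497/16355, 52261/16355, 4251/3271]
step 0: P' = (I − K·H)·P̄ = [11842/16355 18471/16355 2008/3271; 18471/16355 160793/16355 3969/3271; 2008/3271 3969/3271 2372/3271]
step 1: x̄ = F·x = [125516/16355, 53268/16355, -20248/16355]
step 1: P̄ = F·P·Fᵀ + Q = [854663/16355 118684/16355 -299614/16355; 118684/16355 74697/16355 -8262/16355; -299614/16355 -8262/16355 186542/16355]
step 1: y = z − H·x̄ = [-486357/16355, -88913/16355]
step 1: S = H·P̄·Hᵀ + R = [14796607/16355 2004363/16355; 2004363/16355 491042/16355]
step 1: K = P̄·Hᵀ·S⁻¹ = [35944713/198611095 77778758/198611095; -2098338/198611095 53227352/198611095; -29931624/198611095 76442516/198611095]
step 1: x' = x̄ + K·y = [6497887/39722219, 83981090/39722219, 45726004/39722219]
step 1: P' = (I − K·H)·P̄ = [128649708/198611095 79141582/198611095 104686566/198611095; 79141582/198611095 596594873/198611095 80540474/198611095; 104686566/198611095 80540474/198611095 124640982/198611095]
step 2: x̄ = F·x = [180957954/39722219, 130680125/39722219, 973031/39722219]
step 2: P̄ = F·P·Fᵀ + Q = [746544415/39722219 139155932/39722219 -205229466/39722219; 139155932/39722219 164182049/39722219 38116586/39722219; -205229466/39722219 38116586/39722219 1237016798/198611095]
step 2: y = z − H·x̄ = [-579676988/39722219, -301097642/39722219]
step 2: S = H·P̄·Hᵀ + R = [63595523987/198611095 7487115831/198611095; 7487115831/198611095 3513277498/198611095]
step 2: K = P̄·Hᵀ·S⁻¹ = [150511469505/842711329547 328458084070/842711329547; -6603913386/842711329547 226680659752/842711329547; -128050122012/842711329547 323466673516/842711329547]
step 2: x' = x̄ + K·y = [-847149850918/842711329547, 1150508393461/842711329547, -562590910961/842711329547]
step 2: P' = (I − K·H)·P̄ = [542857615940/842711329547 337819685166/842711329547 442516636270/842711329547; 337819685166/842711329547 2521903087365/842711329547 342222294090/842711329547; 442516636270/842711329547 342222294090/842711329547 527883384278/842711329547]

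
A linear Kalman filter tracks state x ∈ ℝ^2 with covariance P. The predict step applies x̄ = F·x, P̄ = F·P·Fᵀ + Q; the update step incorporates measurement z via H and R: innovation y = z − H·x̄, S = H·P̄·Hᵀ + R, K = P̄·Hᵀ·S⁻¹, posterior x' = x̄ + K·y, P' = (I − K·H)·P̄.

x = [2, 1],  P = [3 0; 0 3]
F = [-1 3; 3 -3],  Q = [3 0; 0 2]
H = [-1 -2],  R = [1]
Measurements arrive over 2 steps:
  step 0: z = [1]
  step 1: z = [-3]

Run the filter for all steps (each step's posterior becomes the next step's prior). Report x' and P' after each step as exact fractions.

step 0: x' = [71/19, -7/3], P' = [747/38 -10; -10 16/3]
step 1: x' = [-1527/719, 83321/32355], P' = [5685/719 -2979/719; -2979/719 78178/32355]

step 0: x̄ = F·x = [1, 3]
step 0: P̄ = F·P·Fᵀ + Q = [33 -36; -36 56]
step 0: y = z − H·x̄ = [8]
step 0: S = H·P̄·Hᵀ + R = [114]
step 0: K = P̄·Hᵀ·S⁻¹ = [13/38; -2/3]
step 0: x' = x̄ + K·y = [71/19, -7/3]
step 0: P' = (I − K·H)·P̄ = [747/38 -10; -10 16/3]
step 1: x̄ = F·x = [-204/19, 346/19]
step 1: P̄ = F·P·Fᵀ + Q = [4965/38 -8625/38; -8625/38 15463/38]
step 1: y = z − H·x̄ = [431/19]
step 1: S = H·P̄·Hᵀ + R = [32355/38]
step 1: K = P̄·Hᵀ·S⁻¹ = [273/719; -22301/32355]
step 1: x' = x̄ + K·y = [-1527/719, 83321/32355]
step 1: P' = (I − K·H)·P̄ = [5685/719 -2979/719; -2979/719 78178/32355]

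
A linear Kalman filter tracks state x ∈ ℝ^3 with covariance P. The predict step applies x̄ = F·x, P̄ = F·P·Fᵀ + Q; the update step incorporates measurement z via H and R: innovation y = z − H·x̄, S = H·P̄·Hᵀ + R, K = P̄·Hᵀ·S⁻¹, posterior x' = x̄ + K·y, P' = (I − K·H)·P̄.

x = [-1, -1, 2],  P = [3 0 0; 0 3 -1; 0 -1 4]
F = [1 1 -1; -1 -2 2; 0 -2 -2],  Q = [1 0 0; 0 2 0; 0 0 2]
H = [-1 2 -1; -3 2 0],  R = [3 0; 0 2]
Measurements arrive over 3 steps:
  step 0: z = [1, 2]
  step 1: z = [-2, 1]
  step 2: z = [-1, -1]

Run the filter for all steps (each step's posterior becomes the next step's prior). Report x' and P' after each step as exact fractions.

step 0: x' = [-6866/15485, 1043/3097, -964/15485], P' = [10514/15485 2586/3097 13276/15485; 2586/3097 4514/3097 5590/3097; 13276/15485 5590/3097 77814/15485]
step 1: x' = [-18172677/43193281, -8643568/43193281, 78409308/43193281], P' = [63441830/129579843 70872952/129579843 20537516/43193281; 70872952/129579843 131835980/129579843 53540148/43193281; 20537516/43193281 53540148/43193281 192096406/43193281]
step 2: x' = [35239167021/284550404989, -63388853563/284550404989, 119852890260/284550404989], P' = [138988496978/284550404989 154413025020/284550404989 130881194500/284550404989; 154413025020/284550404989 284872920272/284550404989 335656852192/284550404989; 130881194500/284550404989 335656852192/284550404989 1202727290038/284550404989]

step 0: x̄ = F·x = [-4, 7, -2]
step 0: P̄ = F·P·Fᵀ + Q = [13 -21 2; -21 41 -4; 2 -4 22]
step 0: y = z − H·x̄ = [-19, -24]
step 0: S = H·P̄·Hᵀ + R = [306 385; 385 535]
step 0: K = P̄·Hᵀ·S⁻¹ = [138/3097 -2841/15485; 284/3097 635/3097; -2346/3097 8036/15485]
step 0: x' = x̄ + K·y = [-6866/15485, 1043/3097, -964/15485]
step 0: P' = (I − K·H)·P̄ = [10514/15485 2586/3097 13276/15485; 2586/3097 4514/3097 5590/3097; 13276/15485 5590/3097 77814/15485]
step 1: x̄ = F·x = [-687/15485, -5492/15485, -8502/15485]
step 1: P̄ = F·P·Fᵀ + Q = [69791/15485 -98444/15485 58076/15485; -98444/15485 218036/15485 -168564/15485; 58076/15485 -168564/15485 656106/15485]
step 1: y = z − H·x̄ = [-5835/3097, 24408/15485]
step 1: S = H·P̄·Hᵀ + R = [565736/3097 476085/3097; 476085/3097 2712561/15485]
step 1: K = P̄·Hᵀ·S⁻¹ = [1854614/43193281 -24289793/129579843; 3575396/43193281 25526552/129579843; -35184542/43193281 22733874/43193281]
step 1: x' = x̄ + K·y = [-18172677/43193281, -8643568/43193281, 78409308/43193281]
step 1: P' = (I − K·H)·P̄ = [63441830/129579843 70872952/129579843 20537516/43193281; 70872952/129579843 131835980/129579843 53540148/43193281; 20537516/43193281 53540148/43193281 192096406/43193281]
step 2: x̄ = F·x = [-105225553/43193281, 192278429/43193281, -139531480/43193281]
step 2: P̄ = F·P·Fᵀ + Q = [199475597/43193281 -288330554/43193281 207978492/43193281; -288330554/43193281 1907180372/129579843 -1512841952/129579843; 207978492/43193281 -1512841952/129579843 4376624030/129579843]
step 2: y = z − H·x̄ = [-672507172/43193281, -743426798/43193281]
step 2: S = H·P̄·Hᵀ + R = [7917239082/43193281 7080475163/43193281; 7080475163/43193281 23653622237/129579843]
step 2: K = P̄·Hᵀ·S⁻¹ = [12985452854/284550404989 -3180571791/16738259117; 26558654444/284550404989 3132551926/16738259117; -220764926718/284550404989 8196180026/16738259117]
step 2: x' = x̄ + K·y = [35239167021/284550404989, -63388853563/284550404989, 119852890260/284550404989]
step 2: P' = (I − K·H)·P̄ = [138988496978/284550404989 154413025020/284550404989 130881194500/284550404989; 154413025020/284550404989 284872920272/284550404989 335656852192/284550404989; 130881194500/284550404989 335656852192/284550404989 1202727290038/284550404989]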